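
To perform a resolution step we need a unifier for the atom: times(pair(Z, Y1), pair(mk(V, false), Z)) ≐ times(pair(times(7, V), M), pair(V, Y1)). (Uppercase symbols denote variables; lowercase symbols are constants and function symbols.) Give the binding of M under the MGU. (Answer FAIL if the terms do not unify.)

FAIL

Decompose times/2: pair(Z, Y1) ≐ pair(times(7, V), M),  pair(mk(V, false), Z) ≐ pair(V, Y1).
Decompose pair/2: Z ≐ times(7, V),  Y1 ≐ M.
Bind Z := times(7, V); substituting into the one remaining equation that mentions Z gives: pair(mk(V, false), times(7, V)) ≐ pair(V, Y1).
Bind Y1 := M; substituting into the remaining equation gives: pair(mk(V, false), times(7, V)) ≐ pair(V, M).
Decompose pair/2: mk(V, false) ≐ V,  times(7, V) ≐ M.
Occurs check fails: V occurs in mk(V, false); the equation V ≐ mk(V, false) has no finite solution.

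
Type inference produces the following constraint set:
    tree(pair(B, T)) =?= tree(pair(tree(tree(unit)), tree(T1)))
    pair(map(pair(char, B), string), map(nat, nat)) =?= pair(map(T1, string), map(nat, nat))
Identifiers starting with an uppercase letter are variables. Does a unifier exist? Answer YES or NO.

Decompose tree/1: pair(B, T) =?= pair(tree(tree(unit)), tree(T1)).
Decompose pair/2: B =?= tree(tree(unit)),  T =?= tree(T1).
Bind B := tree(tree(unit)); substituting into the one remaining equation that mentions B gives: pair(map(pair(char, tree(tree(unit))), string), map(nat, nat)) =?= pair(map(T1, string), map(nat, nat)).
Bind T := tree(T1); no other remaining equation mentions T.
Decompose pair/2: map(pair(char, tree(tree(unit))), string) =?= map(T1, string),  map(nat, nat) =?= map(nat, nat).
Decompose map/2: pair(char, tree(tree(unit))) =?= T1,  string =?= string.
Bind T1 := pair(char, tree(tree(unit))); no other remaining equation mentions T1. Substituting into the earlier binding gives T := tree(pair(char, tree(tree(unit)))).
Delete trivial equation string =?= string.
Delete trivial equation map(nat, nat) =?= map(nat, nat).
No equations remain and no clash or occurs-check failure arose, so a unifier exists.

YES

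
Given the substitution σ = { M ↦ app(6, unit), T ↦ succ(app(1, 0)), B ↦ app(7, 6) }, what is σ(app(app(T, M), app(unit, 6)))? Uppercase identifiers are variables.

Replace each occurrence of M with app(6, unit).
Replace each occurrence of T with succ(app(1, 0)).
Result: app(app(succ(app(1, 0)), app(6, unit)), app(unit, 6)).

app(app(succ(app(1, 0)), app(6, unit)), app(unit, 6))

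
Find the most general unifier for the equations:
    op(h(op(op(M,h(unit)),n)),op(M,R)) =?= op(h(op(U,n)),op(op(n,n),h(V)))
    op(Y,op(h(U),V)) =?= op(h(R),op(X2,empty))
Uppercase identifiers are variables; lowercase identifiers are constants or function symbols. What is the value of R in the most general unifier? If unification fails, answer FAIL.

h(empty)

Decompose op/2: h(op(op(M,h(unit)),n)) =?= h(op(U,n)),  op(M,R) =?= op(op(n,n),h(V)).
Decompose h/1: op(op(M,h(unit)),n) =?= op(U,n).
Decompose op/2: op(M,h(unit)) =?= U,  n =?= n.
Bind U := op(M,h(unit)); substituting into the one remaining equation that mentions U gives: op(Y,op(h(op(M,h(unit))),V)) =?= op(h(R),op(X2,empty)).
Delete trivial equation n =?= n.
Decompose op/2: M =?= op(n,n),  R =?= h(V).
Bind M := op(n,n); substituting into the one remaining equation that mentions M gives: op(Y,op(h(op(op(n,n),h(unit))),V)) =?= op(h(R),op(X2,empty)). Substituting into the earlier binding gives U := op(op(n,n),h(unit)).
Bind R := h(V); substituting into the remaining equation gives: op(Y,op(h(op(op(n,n),h(unit))),V)) =?= op(h(h(V)),op(X2,empty)).
Decompose op/2: Y =?= h(h(V)),  op(h(op(op(n,n),h(unit))),V) =?= op(X2,empty).
Bind Y := h(h(V)); no other remaining equation mentions Y.
Decompose op/2: h(op(op(n,n),h(unit))) =?= X2,  V =?= empty.
Bind X2 := h(op(op(n,n),h(unit))); no other remaining equation mentions X2.
Bind V := empty. Substituting into the earlier bindings gives R := h(empty), Y := h(h(empty)).
MGU = { U -> op(op(n,n),h(unit)), M -> op(n,n), R -> h(empty), Y -> h(h(empty)), X2 -> h(op(op(n,n),h(unit))), V -> empty }, so R -> h(empty).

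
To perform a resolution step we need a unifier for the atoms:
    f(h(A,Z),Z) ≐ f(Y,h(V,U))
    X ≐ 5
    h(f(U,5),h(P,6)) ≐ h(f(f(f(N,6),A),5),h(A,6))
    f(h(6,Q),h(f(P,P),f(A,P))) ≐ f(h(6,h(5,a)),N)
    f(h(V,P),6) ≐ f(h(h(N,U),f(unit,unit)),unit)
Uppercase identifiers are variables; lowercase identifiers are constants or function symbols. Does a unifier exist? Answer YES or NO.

Decompose f/2: h(A,Z) ≐ Y,  Z ≐ h(V,U).
Bind Y := h(A,Z); no other remaining equation mentions Y.
Bind Z := h(V,U); no other remaining equation mentions Z. Substituting into the earlier binding gives Y := h(A,h(V,U)).
Bind X := 5; no other remaining equation mentions X.
Decompose h/2: f(U,5) ≐ f(f(f(N,6),A),5),  h(P,6) ≐ h(A,6).
Decompose f/2: U ≐ f(f(N,6),A),  5 ≐ 5.
Bind U := f(f(N,6),A); substituting into the one remaining equation that mentions U gives: f(h(V,P),6) ≐ f(h(h(N,f(f(N,6),A)),f(unit,unit)),unit). Substituting into the earlier bindings gives Y := h(A,h(V,f(f(N,6),A))), Z := h(V,f(f(N,6),A)).
Delete trivial equation 5 ≐ 5.
Decompose h/2: P ≐ A,  6 ≐ 6.
Bind P := A; substituting into the 2 remaining equations that mention P gives: f(h(6,Q),h(f(A,A),f(A,A))) ≐ f(h(6,h(5,a)),N),  f(h(V,A),6) ≐ f(h(h(N,f(f(N,6),A)),f(unit,unit)),unit).
Delete trivial equation 6 ≐ 6.
Decompose f/2: h(6,Q) ≐ h(6,h(5,a)),  h(f(A,A),f(A,A)) ≐ N.
Decompose h/2: 6 ≐ 6,  Q ≐ h(5,a).
Delete trivial equation 6 ≐ 6.
Bind Q := h(5,a); no other remaining equation mentions Q.
Bind N := h(f(A,A),f(A,A)); substituting into the remaining equation gives: f(h(V,A),6) ≐ f(h(h(h(f(A,A),f(A,A)),f(f(h(f(A,A),f(A,A)),6),A)),f(unit,unit)),unit). Substituting into the earlier bindings gives Y := h(A,h(V,f(f(h(f(A,A),f(A,A)),6),A))), Z := h(V,f(f(h(f(A,A),f(A,A)),6),A)), U := f(f(h(f(A,A),f(A,A)),6),A).
Decompose f/2: h(V,A) ≐ h(h(h(f(A,A),f(A,A)),f(f(h(f(A,A),f(A,A)),6),A)),f(unit,unit)),  6 ≐ unit.
Decompose h/2: V ≐ h(h(f(A,A),f(A,A)),f(f(h(f(A,A),f(A,A)),6),A)),  A ≐ f(unit,unit).
Bind V := h(h(f(A,A),f(A,A)),f(f(h(f(A,A),f(A,A)),6),A)); no other remaining equation mentions V. Substituting into the earlier bindings gives Y := h(A,h(h(h(f(A,A),f(A,A)),f(f(h(f(A,A),f(A,A)),6),A)),f(f(h(f(A,A),f(A,A)),6),A))), Z := h(h(h(f(A,A),f(A,A)),f(f(h(f(A,A),f(A,A)),6),A)),f(f(h(f(A,A),f(A,A)),6),A)).
Bind A := f(unit,unit); no other remaining equation mentions A. Substituting into the earlier bindings gives Y := h(f(unit,unit),h(h(h(f(f(unit,unit),f(unit,unit)),f(f(unit,unit),f(unit,unit))),f(f(h(f(f(unit,unit),f(unit,unit)),f(f(unit,unit),f(unit,unit))),6),f(unit,unit))),f(f(h(f(f(unit,unit),f(unit,unit)),f(f(unit,unit),f(unit,unit))),6),f(unit,unit)))), Z := h(h(h(f(f(unit,unit),f(unit,unit)),f(f(unit,unit),f(unit,unit))),f(f(h(f(f(unit,unit),f(unit,unit)),f(f(unit,unit),f(unit,unit))),6),f(unit,unit))),f(f(h(f(f(unit,unit),f(unit,unit)),f(f(unit,unit),f(unit,unit))),6),f(unit,unit))), U := f(f(h(f(f(unit,unit),f(unit,unit)),f(f(unit,unit),f(unit,unit))),6),f(unit,unit)), P := f(unit,unit), N := h(f(f(unit,unit),f(unit,unit)),f(f(unit,unit),f(unit,unit))), V := h(h(f(f(unit,unit),f(unit,unit)),f(f(unit,unit),f(unit,unit))),f(f(h(f(f(unit,unit),f(unit,unit)),f(f(unit,unit),f(unit,unit))),6),f(unit,unit))).
Clash: constants 6 and unit differ; no unifier exists.

NO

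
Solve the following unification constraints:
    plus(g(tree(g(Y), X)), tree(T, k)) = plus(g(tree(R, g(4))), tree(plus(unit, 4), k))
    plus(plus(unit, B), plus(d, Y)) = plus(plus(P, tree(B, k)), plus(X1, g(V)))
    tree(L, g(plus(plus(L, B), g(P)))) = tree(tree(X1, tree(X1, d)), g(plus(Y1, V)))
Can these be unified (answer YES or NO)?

Decompose plus/2: g(tree(g(Y), X)) = g(tree(R, g(4))),  tree(T, k) = tree(plus(unit, 4), k).
Decompose g/1: tree(g(Y), X) = tree(R, g(4)).
Decompose tree/2: g(Y) = R,  X = g(4).
Bind R := g(Y); no other remaining equation mentions R.
Bind X := g(4); no other remaining equation mentions X.
Decompose tree/2: T = plus(unit, 4),  k = k.
Bind T := plus(unit, 4); no other remaining equation mentions T.
Delete trivial equation k = k.
Decompose plus/2: plus(unit, B) = plus(P, tree(B, k)),  plus(d, Y) = plus(X1, g(V)).
Decompose plus/2: unit = P,  B = tree(B, k).
Bind P := unit; substituting into the one remaining equation that mentions P gives: tree(L, g(plus(plus(L, B), g(unit)))) = tree(tree(X1, tree(X1, d)), g(plus(Y1, V))).
Occurs check fails: B occurs in tree(B, k); the equation B = tree(B, k) has no finite solution.

NO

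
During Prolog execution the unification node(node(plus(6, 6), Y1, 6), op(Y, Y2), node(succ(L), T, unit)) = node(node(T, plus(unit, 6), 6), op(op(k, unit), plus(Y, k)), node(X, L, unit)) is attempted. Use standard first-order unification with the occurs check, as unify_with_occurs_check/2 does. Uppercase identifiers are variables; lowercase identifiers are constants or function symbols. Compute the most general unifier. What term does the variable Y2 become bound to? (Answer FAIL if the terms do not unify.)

Decompose node/3: node(plus(6, 6), Y1, 6) = node(T, plus(unit, 6), 6),  op(Y, Y2) = op(op(k, unit), plus(Y, k)),  node(succ(L), T, unit) = node(X, L, unit).
Decompose node/3: plus(6, 6) = T,  Y1 = plus(unit, 6),  6 = 6.
Bind T := plus(6, 6); substituting into the one remaining equation that mentions T gives: node(succ(L), plus(6, 6), unit) = node(X, L, unit).
Bind Y1 := plus(unit, 6); no other remaining equation mentions Y1.
Delete trivial equation 6 = 6.
Decompose op/2: Y = op(k, unit),  Y2 = plus(Y, k).
Bind Y := op(k, unit); substituting into the one remaining equation that mentions Y gives: Y2 = plus(op(k, unit), k).
Bind Y2 := plus(op(k, unit), k); no other remaining equation mentions Y2.
Decompose node/3: succ(L) = X,  plus(6, 6) = L,  unit = unit.
Bind X := succ(L); no other remaining equation mentions X.
Bind L := plus(6, 6); no other remaining equation mentions L. Substituting into the earlier binding gives X := succ(plus(6, 6)).
Delete trivial equation unit = unit.
MGU = { T -> plus(6, 6), Y1 -> plus(unit, 6), Y -> op(k, unit), Y2 -> plus(op(k, unit), k), X -> succ(plus(6, 6)), L -> plus(6, 6) }, so Y2 -> plus(op(k, unit), k).

plus(op(k, unit), k)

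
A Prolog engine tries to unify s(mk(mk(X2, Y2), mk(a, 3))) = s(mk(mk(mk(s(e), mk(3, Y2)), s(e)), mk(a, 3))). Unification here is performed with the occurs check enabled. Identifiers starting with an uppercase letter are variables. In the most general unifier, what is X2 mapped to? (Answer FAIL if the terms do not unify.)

Decompose s/1: mk(mk(X2, Y2), mk(a, 3)) = mk(mk(mk(s(e), mk(3, Y2)), s(e)), mk(a, 3)).
Decompose mk/2: mk(X2, Y2) = mk(mk(s(e), mk(3, Y2)), s(e)),  mk(a, 3) = mk(a, 3).
Decompose mk/2: X2 = mk(s(e), mk(3, Y2)),  Y2 = s(e).
Bind X2 := mk(s(e), mk(3, Y2)); no other remaining equation mentions X2.
Bind Y2 := s(e); no other remaining equation mentions Y2. Substituting into the earlier binding gives X2 := mk(s(e), mk(3, s(e))).
Delete trivial equation mk(a, 3) = mk(a, 3).
MGU = { X2 ↦ mk(s(e), mk(3, s(e))), Y2 ↦ s(e) }, so X2 ↦ mk(s(e), mk(3, s(e))).

mk(s(e), mk(3, s(e)))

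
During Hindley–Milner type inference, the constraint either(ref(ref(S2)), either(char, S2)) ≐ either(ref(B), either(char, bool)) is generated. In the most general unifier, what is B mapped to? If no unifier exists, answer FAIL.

Decompose either/2: ref(ref(S2)) ≐ ref(B),  either(char, S2) ≐ either(char, bool).
Decompose ref/1: ref(S2) ≐ B.
Bind B := ref(S2); no other remaining equation mentions B.
Decompose either/2: char ≐ char,  S2 ≐ bool.
Delete trivial equation char ≐ char.
Bind S2 := bool. Substituting into the earlier binding gives B := ref(bool).
MGU = { B := ref(bool), S2 := bool }, so B := ref(bool).

ref(bool)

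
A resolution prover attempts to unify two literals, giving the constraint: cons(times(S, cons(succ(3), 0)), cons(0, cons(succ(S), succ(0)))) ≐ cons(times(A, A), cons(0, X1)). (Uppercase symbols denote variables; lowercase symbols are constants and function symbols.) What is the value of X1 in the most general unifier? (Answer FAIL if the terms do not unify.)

cons(succ(cons(succ(3), 0)), succ(0))

Decompose cons/2: times(S, cons(succ(3), 0)) ≐ times(A, A),  cons(0, cons(succ(S), succ(0))) ≐ cons(0, X1).
Decompose times/2: S ≐ A,  cons(succ(3), 0) ≐ A.
Bind S := A; substituting into the one remaining equation that mentions S gives: cons(0, cons(succ(A), succ(0))) ≐ cons(0, X1).
Bind A := cons(succ(3), 0); substituting into the remaining equation gives: cons(0, cons(succ(cons(succ(3), 0)), succ(0))) ≐ cons(0, X1). Substituting into the earlier binding gives S := cons(succ(3), 0).
Decompose cons/2: 0 ≐ 0,  cons(succ(cons(succ(3), 0)), succ(0)) ≐ X1.
Delete trivial equation 0 ≐ 0.
Bind X1 := cons(succ(cons(succ(3), 0)), succ(0)).
MGU = { S ↦ cons(succ(3), 0), A ↦ cons(succ(3), 0), X1 ↦ cons(succ(cons(succ(3), 0)), succ(0)) }, so X1 ↦ cons(succ(cons(succ(3), 0)), succ(0)).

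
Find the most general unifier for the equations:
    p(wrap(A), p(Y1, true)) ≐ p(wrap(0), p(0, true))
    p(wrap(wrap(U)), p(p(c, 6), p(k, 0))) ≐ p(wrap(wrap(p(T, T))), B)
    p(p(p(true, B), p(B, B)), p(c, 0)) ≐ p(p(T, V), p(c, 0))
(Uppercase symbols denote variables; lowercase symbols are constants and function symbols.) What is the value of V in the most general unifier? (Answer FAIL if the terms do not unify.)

Decompose p/2: wrap(A) ≐ wrap(0),  p(Y1, true) ≐ p(0, true).
Decompose wrap/1: A ≐ 0.
Bind A := 0; no other remaining equation mentions A.
Decompose p/2: Y1 ≐ 0,  true ≐ true.
Bind Y1 := 0; no other remaining equation mentions Y1.
Delete trivial equation true ≐ true.
Decompose p/2: wrap(wrap(U)) ≐ wrap(wrap(p(T, T))),  p(p(c, 6), p(k, 0)) ≐ B.
Decompose wrap/1: wrap(U) ≐ wrap(p(T, T)).
Decompose wrap/1: U ≐ p(T, T).
Bind U := p(T, T); no other remaining equation mentions U.
Bind B := p(p(c, 6), p(k, 0)); substituting into the remaining equation gives: p(p(p(true, p(p(c, 6), p(k, 0))), p(p(p(c, 6), p(k, 0)), p(p(c, 6), p(k, 0)))), p(c, 0)) ≐ p(p(T, V), p(c, 0)).
Decompose p/2: p(p(true, p(p(c, 6), p(k, 0))), p(p(p(c, 6), p(k, 0)), p(p(c, 6), p(k, 0)))) ≐ p(T, V),  p(c, 0) ≐ p(c, 0).
Decompose p/2: p(true, p(p(c, 6), p(k, 0))) ≐ T,  p(p(p(c, 6), p(k, 0)), p(p(c, 6), p(k, 0))) ≐ V.
Bind T := p(true, p(p(c, 6), p(k, 0))); no other remaining equation mentions T. Substituting into the earlier binding gives U := p(p(true, p(p(c, 6), p(k, 0))), p(true, p(p(c, 6), p(k, 0)))).
Bind V := p(p(p(c, 6), p(k, 0)), p(p(c, 6), p(k, 0))); no other remaining equation mentions V.
Delete trivial equation p(c, 0) ≐ p(c, 0).
MGU = { A -> 0, Y1 -> 0, U -> p(p(true, p(p(c, 6), p(k, 0))), p(true, p(p(c, 6), p(k, 0)))), B -> p(p(c, 6), p(k, 0)), T -> p(true, p(p(c, 6), p(k, 0))), V -> p(p(p(c, 6), p(k, 0)), p(p(c, 6), p(k, 0))) }, so V -> p(p(p(c, 6), p(k, 0)), p(p(c, 6), p(k, 0))).

p(p(p(c, 6), p(k, 0)), p(p(c, 6), p(k, 0)))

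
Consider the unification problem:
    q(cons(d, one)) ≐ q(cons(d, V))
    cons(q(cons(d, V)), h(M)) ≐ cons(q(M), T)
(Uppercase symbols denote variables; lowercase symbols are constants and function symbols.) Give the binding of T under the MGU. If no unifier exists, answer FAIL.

h(cons(d, one))

Decompose q/1: cons(d, one) ≐ cons(d, V).
Decompose cons/2: d ≐ d,  one ≐ V.
Delete trivial equation d ≐ d.
Bind V := one; substituting into the remaining equation gives: cons(q(cons(d, one)), h(M)) ≐ cons(q(M), T).
Decompose cons/2: q(cons(d, one)) ≐ q(M),  h(M) ≐ T.
Decompose q/1: cons(d, one) ≐ M.
Bind M := cons(d, one); substituting into the remaining equation gives: h(cons(d, one)) ≐ T.
Bind T := h(cons(d, one)).
MGU = { V := one, M := cons(d, one), T := h(cons(d, one)) }, so T := h(cons(d, one)).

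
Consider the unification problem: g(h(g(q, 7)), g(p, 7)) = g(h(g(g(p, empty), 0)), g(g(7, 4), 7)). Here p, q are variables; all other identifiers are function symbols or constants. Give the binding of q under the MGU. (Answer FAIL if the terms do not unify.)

FAIL

Decompose g/2: h(g(q, 7)) = h(g(g(p, empty), 0)),  g(p, 7) = g(g(7, 4), 7).
Decompose h/1: g(q, 7) = g(g(p, empty), 0).
Decompose g/2: q = g(p, empty),  7 = 0.
Bind q := g(p, empty); no other remaining equation mentions q.
Clash: constants 7 and 0 differ; no unifier exists.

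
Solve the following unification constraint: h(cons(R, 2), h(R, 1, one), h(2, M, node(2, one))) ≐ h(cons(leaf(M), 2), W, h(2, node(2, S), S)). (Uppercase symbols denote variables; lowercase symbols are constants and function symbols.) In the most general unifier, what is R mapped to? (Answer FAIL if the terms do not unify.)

leaf(node(2, node(2, one)))

Decompose h/3: cons(R, 2) ≐ cons(leaf(M), 2),  h(R, 1, one) ≐ W,  h(2, M, node(2, one)) ≐ h(2, node(2, S), S).
Decompose cons/2: R ≐ leaf(M),  2 ≐ 2.
Bind R := leaf(M); substituting into the one remaining equation that mentions R gives: h(leaf(M), 1, one) ≐ W.
Delete trivial equation 2 ≐ 2.
Bind W := h(leaf(M), 1, one); no other remaining equation mentions W.
Decompose h/3: 2 ≐ 2,  M ≐ node(2, S),  node(2, one) ≐ S.
Delete trivial equation 2 ≐ 2.
Bind M := node(2, S); no other remaining equation mentions M. Substituting into the earlier bindings gives R := leaf(node(2, S)), W := h(leaf(node(2, S)), 1, one).
Bind S := node(2, one). Substituting into the earlier bindings gives R := leaf(node(2, node(2, one))), W := h(leaf(node(2, node(2, one))), 1, one), M := node(2, node(2, one)).
MGU = { R ↦ leaf(node(2, node(2, one))), W ↦ h(leaf(node(2, node(2, one))), 1, one), M ↦ node(2, node(2, one)), S ↦ node(2, one) }, so R ↦ leaf(node(2, node(2, one))).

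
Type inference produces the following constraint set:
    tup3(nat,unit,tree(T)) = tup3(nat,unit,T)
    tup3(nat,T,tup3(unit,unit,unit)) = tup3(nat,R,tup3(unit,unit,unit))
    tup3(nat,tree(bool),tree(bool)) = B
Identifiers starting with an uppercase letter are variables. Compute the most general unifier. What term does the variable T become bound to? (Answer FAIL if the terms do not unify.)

Decompose tup3/3: nat = nat,  unit = unit,  tree(T) = T.
Delete trivial equation nat = nat.
Delete trivial equation unit = unit.
Occurs check fails: T occurs in tree(T); the equation T = tree(T) has no finite solution.

FAIL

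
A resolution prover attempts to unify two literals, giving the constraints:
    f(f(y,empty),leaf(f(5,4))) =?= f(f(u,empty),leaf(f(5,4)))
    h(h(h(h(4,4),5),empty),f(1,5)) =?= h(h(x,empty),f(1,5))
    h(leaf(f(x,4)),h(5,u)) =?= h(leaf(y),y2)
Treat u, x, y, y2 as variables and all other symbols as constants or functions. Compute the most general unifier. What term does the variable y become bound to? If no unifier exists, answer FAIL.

Decompose f/2: f(y,empty) =?= f(u,empty),  leaf(f(5,4)) =?= leaf(f(5,4)).
Decompose f/2: y =?= u,  empty =?= empty.
Bind y := u; substituting into the one remaining equation that mentions y gives: h(leaf(f(x,4)),h(5,u)) =?= h(leaf(u),y2).
Delete trivial equation empty =?= empty.
Delete trivial equation leaf(f(5,4)) =?= leaf(f(5,4)).
Decompose h/2: h(h(h(4,4),5),empty) =?= h(x,empty),  f(1,5) =?= f(1,5).
Decompose h/2: h(h(4,4),5) =?= x,  empty =?= empty.
Bind x := h(h(4,4),5); substituting into the one remaining equation that mentions x gives: h(leaf(f(h(h(4,4),5),4)),h(5,u)) =?= h(leaf(u),y2).
Delete trivial equation empty =?= empty.
Delete trivial equation f(1,5) =?= f(1,5).
Decompose h/2: leaf(f(h(h(4,4),5),4)) =?= leaf(u),  h(5,u) =?= y2.
Decompose leaf/1: f(h(h(4,4),5),4) =?= u.
Bind u := f(h(h(4,4),5),4); substituting into the remaining equation gives: h(5,f(h(h(4,4),5),4)) =?= y2. Substituting into the earlier binding gives y := f(h(h(4,4),5),4).
Bind y2 := h(5,f(h(h(4,4),5),4)).
MGU = { y ↦ f(h(h(4,4),5),4), x ↦ h(h(4,4),5), u ↦ f(h(h(4,4),5),4), y2 ↦ h(5,f(h(h(4,4),5),4)) }, so y ↦ f(h(h(4,4),5),4).

f(h(h(4,4),5),4)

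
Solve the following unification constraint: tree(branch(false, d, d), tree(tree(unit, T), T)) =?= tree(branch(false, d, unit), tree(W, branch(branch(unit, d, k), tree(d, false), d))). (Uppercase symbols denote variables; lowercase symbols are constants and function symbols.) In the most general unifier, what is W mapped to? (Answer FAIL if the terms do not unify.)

FAIL

Decompose tree/2: branch(false, d, d) =?= branch(false, d, unit),  tree(tree(unit, T), T) =?= tree(W, branch(branch(unit, d, k), tree(d, false), d)).
Decompose branch/3: false =?= false,  d =?= d,  d =?= unit.
Delete trivial equation false =?= false.
Delete trivial equation d =?= d.
Clash: constants d and unit differ; no unifier exists.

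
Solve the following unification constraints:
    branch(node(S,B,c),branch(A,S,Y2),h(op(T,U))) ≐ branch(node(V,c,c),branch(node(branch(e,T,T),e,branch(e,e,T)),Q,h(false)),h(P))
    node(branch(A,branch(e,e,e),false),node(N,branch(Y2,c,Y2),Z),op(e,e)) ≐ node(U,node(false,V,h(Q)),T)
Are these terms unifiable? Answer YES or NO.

YES

Decompose branch/3: node(S,B,c) ≐ node(V,c,c),  branch(A,S,Y2) ≐ branch(node(branch(e,T,T),e,branch(e,e,T)),Q,h(false)),  h(op(T,U)) ≐ h(P).
Decompose node/3: S ≐ V,  B ≐ c,  c ≐ c.
Bind S := V; substituting into the one remaining equation that mentions S gives: branch(A,V,Y2) ≐ branch(node(branch(e,T,T),e,branch(e,e,T)),Q,h(false)).
Bind B := c; no other remaining equation mentions B.
Delete trivial equation c ≐ c.
Decompose branch/3: A ≐ node(branch(e,T,T),e,branch(e,e,T)),  V ≐ Q,  Y2 ≐ h(false).
Bind A := node(branch(e,T,T),e,branch(e,e,T)); substituting into the one remaining equation that mentions A gives: node(branch(node(branch(e,T,T),e,branch(e,e,T)),branch(e,e,e),false),node(N,branch(Y2,c,Y2),Z),op(e,e)) ≐ node(U,node(false,V,h(Q)),T).
Bind V := Q; substituting into the one remaining equation that mentions V gives: node(branch(node(branch(e,T,T),e,branch(e,e,T)),branch(e,e,e),false),node(N,branch(Y2,c,Y2),Z),op(e,e)) ≐ node(U,node(false,Q,h(Q)),T). Substituting into the earlier binding gives S := Q.
Bind Y2 := h(false); substituting into the one remaining equation that mentions Y2 gives: node(branch(node(branch(e,T,T),e,branch(e,e,T)),branch(e,e,e),false),node(N,branch(h(false),c,h(false)),Z),op(e,e)) ≐ node(U,node(false,Q,h(Q)),T).
Decompose h/1: op(T,U) ≐ P.
Bind P := op(T,U); no other remaining equation mentions P.
Decompose node/3: branch(node(branch(e,T,T),e,branch(e,e,T)),branch(e,e,e),false) ≐ U,  node(N,branch(h(false),c,h(false)),Z) ≐ node(false,Q,h(Q)),  op(e,e) ≐ T.
Bind U := branch(node(branch(e,T,T),e,branch(e,e,T)),branch(e,e,e),false); no other remaining equation mentions U. Substituting into the earlier binding gives P := op(T,branch(node(branch(e,T,T),e,branch(e,e,T)),branch(e,e,e),false)).
Decompose node/3: N ≐ false,  branch(h(false),c,h(false)) ≐ Q,  Z ≐ h(Q).
Bind N := false; no other remaining equation mentions N.
Bind Q := branch(h(false),c,h(false)); substituting into the one remaining equation that mentions Q gives: Z ≐ h(branch(h(false),c,h(false))). Substituting into the earlier bindings gives S := branch(h(false),c,h(false)), V := branch(h(false),c,h(false)).
Bind Z := h(branch(h(false),c,h(false))); no other remaining equation mentions Z.
Bind T := op(e,e). Substituting into the earlier bindings gives A := node(branch(e,op(e,e),op(e,e)),e,branch(e,e,op(e,e))), P := op(op(e,e),branch(node(branch(e,op(e,e),op(e,e)),e,branch(e,e,op(e,e))),branch(e,e,e),false)), U := branch(node(branch(e,op(e,e),op(e,e)),e,branch(e,e,op(e,e))),branch(e,e,e),false).
No equations remain and no clash or occurs-check failure arose, so a unifier exists.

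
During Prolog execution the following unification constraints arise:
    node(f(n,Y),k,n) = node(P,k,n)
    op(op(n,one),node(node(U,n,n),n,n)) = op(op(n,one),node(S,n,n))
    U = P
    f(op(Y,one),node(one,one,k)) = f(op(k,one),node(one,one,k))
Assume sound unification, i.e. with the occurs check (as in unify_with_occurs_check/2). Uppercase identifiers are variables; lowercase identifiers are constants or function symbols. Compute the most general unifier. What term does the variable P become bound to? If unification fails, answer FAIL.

Decompose node/3: f(n,Y) = P,  k = k,  n = n.
Bind P := f(n,Y); substituting into the one remaining equation that mentions P gives: U = f(n,Y).
Delete trivial equation k = k.
Delete trivial equation n = n.
Decompose op/2: op(n,one) = op(n,one),  node(node(U,n,n),n,n) = node(S,n,n).
Delete trivial equation op(n,one) = op(n,one).
Decompose node/3: node(U,n,n) = S,  n = n,  n = n.
Bind S := node(U,n,n); no other remaining equation mentions S.
Delete trivial equation n = n.
Delete trivial equation n = n.
Bind U := f(n,Y); no other remaining equation mentions U. Substituting into the earlier binding gives S := node(f(n,Y),n,n).
Decompose f/2: op(Y,one) = op(k,one),  node(one,one,k) = node(one,one,k).
Decompose op/2: Y = k,  one = one.
Bind Y := k; no other remaining equation mentions Y. Substituting into the earlier bindings gives P := f(n,k), S := node(f(n,k),n,n), U := f(n,k).
Delete trivial equation one = one.
Delete trivial equation node(one,one,k) = node(one,one,k).
MGU = { P -> f(n,k), S -> node(f(n,k),n,n), U -> f(n,k), Y -> k }, so P -> f(n,k).

f(n,k)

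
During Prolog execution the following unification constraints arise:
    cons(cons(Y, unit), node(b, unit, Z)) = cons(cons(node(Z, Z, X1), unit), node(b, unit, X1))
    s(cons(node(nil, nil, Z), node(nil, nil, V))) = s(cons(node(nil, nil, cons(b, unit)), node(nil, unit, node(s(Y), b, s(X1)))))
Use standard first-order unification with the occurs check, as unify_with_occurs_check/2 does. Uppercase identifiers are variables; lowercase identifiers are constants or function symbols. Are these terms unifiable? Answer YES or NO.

Decompose cons/2: cons(Y, unit) = cons(node(Z, Z, X1), unit),  node(b, unit, Z) = node(b, unit, X1).
Decompose cons/2: Y = node(Z, Z, X1),  unit = unit.
Bind Y := node(Z, Z, X1); substituting into the one remaining equation that mentions Y gives: s(cons(node(nil, nil, Z), node(nil, nil, V))) = s(cons(node(nil, nil, cons(b, unit)), node(nil, unit, node(s(node(Z, Z, X1)), b, s(X1))))).
Delete trivial equation unit = unit.
Decompose node/3: b = b,  unit = unit,  Z = X1.
Delete trivial equation b = b.
Delete trivial equation unit = unit.
Bind Z := X1; substituting into the remaining equation gives: s(cons(node(nil, nil, X1), node(nil, nil, V))) = s(cons(node(nil, nil, cons(b, unit)), node(nil, unit, node(s(node(X1, X1, X1)), b, s(X1))))). Substituting into the earlier binding gives Y := node(X1, X1, X1).
Decompose s/1: cons(node(nil, nil, X1), node(nil, nil, V)) = cons(node(nil, nil, cons(b, unit)), node(nil, unit, node(s(node(X1, X1, X1)), b, s(X1)))).
Decompose cons/2: node(nil, nil, X1) = node(nil, nil, cons(b, unit)),  node(nil, nil, V) = node(nil, unit, node(s(node(X1, X1, X1)), b, s(X1))).
Decompose node/3: nil = nil,  nil = nil,  X1 = cons(b, unit).
Delete trivial equation nil = nil.
Delete trivial equation nil = nil.
Bind X1 := cons(b, unit); substituting into the remaining equation gives: node(nil, nil, V) = node(nil, unit, node(s(node(cons(b, unit), cons(b, unit), cons(b, unit))), b, s(cons(b, unit)))). Substituting into the earlier bindings gives Y := node(cons(b, unit), cons(b, unit), cons(b, unit)), Z := cons(b, unit).
Decompose node/3: nil = nil,  nil = unit,  V = node(s(node(cons(b, unit), cons(b, unit), cons(b, unit))), b, s(cons(b, unit))).
Delete trivial equation nil = nil.
Clash: constants nil and unit differ; no unifier exists.

NO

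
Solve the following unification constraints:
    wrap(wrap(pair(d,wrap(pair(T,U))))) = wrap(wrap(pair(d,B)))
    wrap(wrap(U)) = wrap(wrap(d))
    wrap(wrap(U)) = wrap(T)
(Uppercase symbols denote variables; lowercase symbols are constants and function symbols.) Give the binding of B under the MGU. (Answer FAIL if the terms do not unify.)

wrap(pair(wrap(d),d))

Decompose wrap/1: wrap(pair(d,wrap(pair(T,U)))) = wrap(pair(d,B)).
Decompose wrap/1: pair(d,wrap(pair(T,U))) = pair(d,B).
Decompose pair/2: d = d,  wrap(pair(T,U)) = B.
Delete trivial equation d = d.
Bind B := wrap(pair(T,U)); no other remaining equation mentions B.
Decompose wrap/1: wrap(U) = wrap(d).
Decompose wrap/1: U = d.
Bind U := d; substituting into the remaining equation gives: wrap(wrap(d)) = wrap(T). Substituting into the earlier binding gives B := wrap(pair(T,d)).
Decompose wrap/1: wrap(d) = T.
Bind T := wrap(d). Substituting into the earlier binding gives B := wrap(pair(wrap(d),d)).
MGU = { B -> wrap(pair(wrap(d),d)), U -> d, T -> wrap(d) }, so B -> wrap(pair(wrap(d),d)).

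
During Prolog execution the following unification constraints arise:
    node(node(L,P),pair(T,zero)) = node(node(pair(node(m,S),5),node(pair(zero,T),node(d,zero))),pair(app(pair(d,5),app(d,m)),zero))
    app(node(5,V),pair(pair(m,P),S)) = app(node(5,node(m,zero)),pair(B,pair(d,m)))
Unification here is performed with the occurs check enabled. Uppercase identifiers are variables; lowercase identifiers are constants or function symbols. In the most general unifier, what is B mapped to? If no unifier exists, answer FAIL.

Decompose node/2: node(L,P) = node(pair(node(m,S),5),node(pair(zero,T),node(d,zero))),  pair(T,zero) = pair(app(pair(d,5),app(d,m)),zero).
Decompose node/2: L = pair(node(m,S),5),  P = node(pair(zero,T),node(d,zero)).
Bind L := pair(node(m,S),5); no other remaining equation mentions L.
Bind P := node(pair(zero,T),node(d,zero)); substituting into the one remaining equation that mentions P gives: app(node(5,V),pair(pair(m,node(pair(zero,T),node(d,zero))),S)) = app(node(5,node(m,zero)),pair(B,pair(d,m))).
Decompose pair/2: T = app(pair(d,5),app(d,m)),  zero = zero.
Bind T := app(pair(d,5),app(d,m)); substituting into the one remaining equation that mentions T gives: app(node(5,V),pair(pair(m,node(pair(zero,app(pair(d,5),app(d,m))),node(d,zero))),S)) = app(node(5,node(m,zero)),pair(B,pair(d,m))). Substituting into the earlier binding gives P := node(pair(zero,app(pair(d,5),app(d,m))),node(d,zero)).
Delete trivial equation zero = zero.
Decompose app/2: node(5,V) = node(5,node(m,zero)),  pair(pair(m,node(pair(zero,app(pair(d,5),app(d,m))),node(d,zero))),S) = pair(B,pair(d,m)).
Decompose node/2: 5 = 5,  V = node(m,zero).
Delete trivial equation 5 = 5.
Bind V := node(m,zero); no other remaining equation mentions V.
Decompose pair/2: pair(m,node(pair(zero,app(pair(d,5),app(d,m))),node(d,zero))) = B,  S = pair(d,m).
Bind B := pair(m,node(pair(zero,app(pair(d,5),app(d,m))),node(d,zero))); no other remaining equation mentions B.
Bind S := pair(d,m). Substituting into the earlier binding gives L := pair(node(m,pair(d,m)),5).
MGU = { L = pair(node(m,pair(d,m)),5), P = node(pair(zero,app(pair(d,5),app(d,m))),node(d,zero)), T = app(pair(d,5),app(d,m)), V = node(m,zero), B = pair(m,node(pair(zero,app(pair(d,5),app(d,m))),node(d,zero))), S = pair(d,m) }, so B = pair(m,node(pair(zero,app(pair(d,5),app(d,m))),node(d,zero))).

pair(m,node(pair(zero,app(pair(d,5),app(d,m))),node(d,zero)))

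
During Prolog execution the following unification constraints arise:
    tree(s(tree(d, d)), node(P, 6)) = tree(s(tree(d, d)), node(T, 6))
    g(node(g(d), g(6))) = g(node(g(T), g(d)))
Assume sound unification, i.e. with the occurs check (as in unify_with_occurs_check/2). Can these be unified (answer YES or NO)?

Decompose tree/2: s(tree(d, d)) = s(tree(d, d)),  node(P, 6) = node(T, 6).
Delete trivial equation s(tree(d, d)) = s(tree(d, d)).
Decompose node/2: P = T,  6 = 6.
Bind P := T; no other remaining equation mentions P.
Delete trivial equation 6 = 6.
Decompose g/1: node(g(d), g(6)) = node(g(T), g(d)).
Decompose node/2: g(d) = g(T),  g(6) = g(d).
Decompose g/1: d = T.
Bind T := d; no other remaining equation mentions T. Substituting into the earlier binding gives P := d.
Decompose g/1: 6 = d.
Clash: constants 6 and d differ; no unifier exists.

NO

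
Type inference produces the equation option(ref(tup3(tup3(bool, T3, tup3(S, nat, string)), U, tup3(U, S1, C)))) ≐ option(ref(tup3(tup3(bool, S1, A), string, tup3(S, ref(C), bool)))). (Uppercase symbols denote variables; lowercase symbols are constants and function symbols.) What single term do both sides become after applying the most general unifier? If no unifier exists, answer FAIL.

Decompose option/1: ref(tup3(tup3(bool, T3, tup3(S, nat, string)), U, tup3(U, S1, C))) ≐ ref(tup3(tup3(bool, S1, A), string, tup3(S, ref(C), bool))).
Decompose ref/1: tup3(tup3(bool, T3, tup3(S, nat, string)), U, tup3(U, S1, C)) ≐ tup3(tup3(bool, S1, A), string, tup3(S, ref(C), bool)).
Decompose tup3/3: tup3(bool, T3, tup3(S, nat, string)) ≐ tup3(bool, S1, A),  U ≐ string,  tup3(U, S1, C) ≐ tup3(S, ref(C), bool).
Decompose tup3/3: bool ≐ bool,  T3 ≐ S1,  tup3(S, nat, string) ≐ A.
Delete trivial equation bool ≐ bool.
Bind T3 := S1; no other remaining equation mentions T3.
Bind A := tup3(S, nat, string); no other remaining equation mentions A.
Bind U := string; substituting into the remaining equation gives: tup3(string, S1, C) ≐ tup3(S, ref(C), bool).
Decompose tup3/3: string ≐ S,  S1 ≐ ref(C),  C ≐ bool.
Bind S := string; no other remaining equation mentions S. Substituting into the earlier binding gives A := tup3(string, nat, string).
Bind S1 := ref(C); no other remaining equation mentions S1. Substituting into the earlier binding gives T3 := ref(C).
Bind C := bool. Substituting into the earlier bindings gives T3 := ref(bool), S1 := ref(bool).
Applying the MGU to either side gives option(ref(tup3(tup3(bool, ref(bool), tup3(string, nat, string)), string, tup3(string, ref(bool), bool)))).

option(ref(tup3(tup3(bool, ref(bool), tup3(string, nat, string)), string, tup3(string, ref(bool), bool))))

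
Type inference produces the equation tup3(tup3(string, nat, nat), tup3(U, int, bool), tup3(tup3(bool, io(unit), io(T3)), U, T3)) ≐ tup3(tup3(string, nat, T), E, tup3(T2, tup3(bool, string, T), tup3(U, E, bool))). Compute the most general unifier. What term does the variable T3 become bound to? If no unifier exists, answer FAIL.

Decompose tup3/3: tup3(string, nat, nat) ≐ tup3(string, nat, T),  tup3(U, int, bool) ≐ E,  tup3(tup3(bool, io(unit), io(T3)), U, T3) ≐ tup3(T2, tup3(bool, string, T), tup3(U, E, bool)).
Decompose tup3/3: string ≐ string,  nat ≐ nat,  nat ≐ T.
Delete trivial equation string ≐ string.
Delete trivial equation nat ≐ nat.
Bind T := nat; substituting into the one remaining equation that mentions T gives: tup3(tup3(bool, io(unit), io(T3)), U, T3) ≐ tup3(T2, tup3(bool, string, nat), tup3(U, E, bool)).
Bind E := tup3(U, int, bool); substituting into the remaining equation gives: tup3(tup3(bool, io(unit), io(T3)), U, T3) ≐ tup3(T2, tup3(bool, string, nat), tup3(U, tup3(U, int, bool), bool)).
Decompose tup3/3: tup3(bool, io(unit), io(T3)) ≐ T2,  U ≐ tup3(bool, string, nat),  T3 ≐ tup3(U, tup3(U, int, bool), bool).
Bind T2 := tup3(bool, io(unit), io(T3)); no other remaining equation mentions T2.
Bind U := tup3(bool, string, nat); substituting into the remaining equation gives: T3 ≐ tup3(tup3(bool, string, nat), tup3(tup3(bool, string, nat), int, bool), bool). Substituting into the earlier binding gives E := tup3(tup3(bool, string, nat), int, bool).
Bind T3 := tup3(tup3(bool, string, nat), tup3(tup3(bool, string, nat), int, bool), bool). Substituting into the earlier binding gives T2 := tup3(bool, io(unit), io(tup3(tup3(bool, string, nat), tup3(tup3(bool, string, nat), int, bool), bool))).
MGU = { T ↦ nat, E ↦ tup3(tup3(bool, string, nat), int, bool), T2 ↦ tup3(bool, io(unit), io(tup3(tup3(bool, string, nat), tup3(tup3(bool, string, nat), int, bool), bool))), U ↦ tup3(bool, string, nat), T3 ↦ tup3(tup3(bool, string, nat), tup3(tup3(bool, string, nat), int, bool), bool) }, so T3 ↦ tup3(tup3(bool, string, nat), tup3(tup3(bool, string, nat), int, bool), bool).

tup3(tup3(bool, string, nat), tup3(tup3(bool, string, nat), int, bool), bool)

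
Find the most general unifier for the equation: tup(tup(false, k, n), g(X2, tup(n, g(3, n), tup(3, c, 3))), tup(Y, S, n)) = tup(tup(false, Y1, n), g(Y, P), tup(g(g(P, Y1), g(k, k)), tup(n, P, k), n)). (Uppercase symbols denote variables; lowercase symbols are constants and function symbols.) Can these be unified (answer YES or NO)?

Decompose tup/3: tup(false, k, n) = tup(false, Y1, n),  g(X2, tup(n, g(3, n), tup(3, c, 3))) = g(Y, P),  tup(Y, S, n) = tup(g(g(P, Y1), g(k, k)), tup(n, P, k), n).
Decompose tup/3: false = false,  k = Y1,  n = n.
Delete trivial equation false = false.
Bind Y1 := k; substituting into the one remaining equation that mentions Y1 gives: tup(Y, S, n) = tup(g(g(P, k), g(k, k)), tup(n, P, k), n).
Delete trivial equation n = n.
Decompose g/2: X2 = Y,  tup(n, g(3, n), tup(3, c, 3)) = P.
Bind X2 := Y; no other remaining equation mentions X2.
Bind P := tup(n, g(3, n), tup(3, c, 3)); substituting into the remaining equation gives: tup(Y, S, n) = tup(g(g(tup(n, g(3, n), tup(3, c, 3)), k), g(k, k)), tup(n, tup(n, g(3, n), tup(3, c, 3)), k), n).
Decompose tup/3: Y = g(g(tup(n, g(3, n), tup(3, c, 3)), k), g(k, k)),  S = tup(n, tup(n, g(3, n), tup(3, c, 3)), k),  n = n.
Bind Y := g(g(tup(n, g(3, n), tup(3, c, 3)), k), g(k, k)); no other remaining equation mentions Y. Substituting into the earlier binding gives X2 := g(g(tup(n, g(3, n), tup(3, c, 3)), k), g(k, k)).
Bind S := tup(n, tup(n, g(3, n), tup(3, c, 3)), k); no other remaining equation mentions S.
Delete trivial equation n = n.
No equations remain and no clash or occurs-check failure arose, so a unifier exists.

YES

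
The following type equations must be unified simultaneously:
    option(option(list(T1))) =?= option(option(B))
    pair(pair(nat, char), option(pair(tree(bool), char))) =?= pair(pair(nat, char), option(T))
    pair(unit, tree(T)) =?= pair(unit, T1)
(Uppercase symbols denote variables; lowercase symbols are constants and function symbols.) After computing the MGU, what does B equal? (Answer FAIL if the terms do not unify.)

Decompose option/1: option(list(T1)) =?= option(B).
Decompose option/1: list(T1) =?= B.
Bind B := list(T1); no other remaining equation mentions B.
Decompose pair/2: pair(nat, char) =?= pair(nat, char),  option(pair(tree(bool), char)) =?= option(T).
Delete trivial equation pair(nat, char) =?= pair(nat, char).
Decompose option/1: pair(tree(bool), char) =?= T.
Bind T := pair(tree(bool), char); substituting into the remaining equation gives: pair(unit, tree(pair(tree(bool), char))) =?= pair(unit, T1).
Decompose pair/2: unit =?= unit,  tree(pair(tree(bool), char)) =?= T1.
Delete trivial equation unit =?= unit.
Bind T1 := tree(pair(tree(bool), char)). Substituting into the earlier binding gives B := list(tree(pair(tree(bool), char))).
MGU = { B ↦ list(tree(pair(tree(bool), char))), T ↦ pair(tree(bool), char), T1 ↦ tree(pair(tree(bool), char)) }, so B ↦ list(tree(pair(tree(bool), char))).

list(tree(pair(tree(bool), char)))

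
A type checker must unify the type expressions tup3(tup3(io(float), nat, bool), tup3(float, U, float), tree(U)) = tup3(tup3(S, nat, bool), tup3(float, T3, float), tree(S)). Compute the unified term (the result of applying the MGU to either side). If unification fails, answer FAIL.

tup3(tup3(io(float), nat, bool), tup3(float, io(float), float), tree(io(float)))

Decompose tup3/3: tup3(io(float), nat, bool) = tup3(S, nat, bool),  tup3(float, U, float) = tup3(float, T3, float),  tree(U) = tree(S).
Decompose tup3/3: io(float) = S,  nat = nat,  bool = bool.
Bind S := io(float); substituting into the one remaining equation that mentions S gives: tree(U) = tree(io(float)).
Delete trivial equation nat = nat.
Delete trivial equation bool = bool.
Decompose tup3/3: float = float,  U = T3,  float = float.
Delete trivial equation float = float.
Bind U := T3; substituting into the one remaining equation that mentions U gives: tree(T3) = tree(io(float)).
Delete trivial equation float = float.
Decompose tree/1: T3 = io(float).
Bind T3 := io(float). Substituting into the earlier binding gives U := io(float).
Applying the MGU to either side gives tup3(tup3(io(float), nat, bool), tup3(float, io(float), float), tree(io(float))).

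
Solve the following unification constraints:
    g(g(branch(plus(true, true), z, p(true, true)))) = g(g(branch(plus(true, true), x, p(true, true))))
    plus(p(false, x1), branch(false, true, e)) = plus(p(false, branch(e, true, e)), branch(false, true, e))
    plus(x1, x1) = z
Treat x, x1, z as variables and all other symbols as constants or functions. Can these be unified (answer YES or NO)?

YES

Decompose g/1: g(branch(plus(true, true), z, p(true, true))) = g(branch(plus(true, true), x, p(true, true))).
Decompose g/1: branch(plus(true, true), z, p(true, true)) = branch(plus(true, true), x, p(true, true)).
Decompose branch/3: plus(true, true) = plus(true, true),  z = x,  p(true, true) = p(true, true).
Delete trivial equation plus(true, true) = plus(true, true).
Bind z := x; substituting into the one remaining equation that mentions z gives: plus(x1, x1) = x.
Delete trivial equation p(true, true) = p(true, true).
Decompose plus/2: p(false, x1) = p(false, branch(e, true, e)),  branch(false, true, e) = branch(false, true, e).
Decompose p/2: false = false,  x1 = branch(e, true, e).
Delete trivial equation false = false.
Bind x1 := branch(e, true, e); substituting into the one remaining equation that mentions x1 gives: plus(branch(e, true, e), branch(e, true, e)) = x.
Delete trivial equation branch(false, true, e) = branch(false, true, e).
Bind x := plus(branch(e, true, e), branch(e, true, e)). Substituting into the earlier binding gives z := plus(branch(e, true, e), branch(e, true, e)).
No equations remain and no clash or occurs-check failure arose, so a unifier exists.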